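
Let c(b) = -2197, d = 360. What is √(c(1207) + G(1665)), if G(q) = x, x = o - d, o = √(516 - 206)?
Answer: √(-2557 + √310) ≈ 50.392*I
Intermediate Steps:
o = √310 ≈ 17.607
x = -360 + √310 (x = √310 - 1*360 = √310 - 360 = -360 + √310 ≈ -342.39)
G(q) = -360 + √310
√(c(1207) + G(1665)) = √(-2197 + (-360 + √310)) = √(-2557 + √310)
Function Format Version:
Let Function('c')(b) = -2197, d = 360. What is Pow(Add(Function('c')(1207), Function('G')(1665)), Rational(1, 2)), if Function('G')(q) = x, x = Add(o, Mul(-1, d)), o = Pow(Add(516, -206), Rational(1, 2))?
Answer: Pow(Add(-2557, Pow(310, Rational(1, 2))), Rational(1, 2)) ≈ Mul(50.392, I)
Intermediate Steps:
o = Pow(310, Rational(1, 2)) ≈ 17.607
x = Add(-360, Pow(310, Rational(1, 2))) (x = Add(Pow(310, Rational(1, 2)), Mul(-1, 360)) = Add(Pow(310, Rational(1, 2)), -360) = Add(-360, Pow(310, Rational(1, 2))) ≈ -342.39)
Function('G')(q) = Add(-360, Pow(310, Rational(1, 2)))
Pow(Add(Function('c')(1207), Function('G')(1665)), Rational(1, 2)) = Pow(Add(-2197, Add(-360, Pow(310, Rational(1, 2)))), Rational(1, 2)) = Pow(Add(-2557, Pow(310, Rational(1, 2))), Rational(1, 2))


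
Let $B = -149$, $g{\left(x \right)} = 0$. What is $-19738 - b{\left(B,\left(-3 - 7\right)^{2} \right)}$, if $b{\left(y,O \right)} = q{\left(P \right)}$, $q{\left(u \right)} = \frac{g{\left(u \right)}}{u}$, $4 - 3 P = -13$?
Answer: $-19738$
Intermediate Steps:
$P = \frac{17}{3}$ ($P = \frac{4}{3} - - \frac{13}{3} = \frac{4}{3} + \frac{13}{3} = \frac{17}{3} \approx 5.6667$)
$q{\left(u \right)} = 0$ ($q{\left(u \right)} = \frac{0}{u} = 0$)
$b{\left(y,O \right)} = 0$
$-19738 - b{\left(B,\left(-3 - 7\right)^{2} \right)} = -19738 - 0 = -19738 + 0 = -19738$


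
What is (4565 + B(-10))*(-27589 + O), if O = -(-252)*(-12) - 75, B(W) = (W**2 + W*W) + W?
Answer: -145921440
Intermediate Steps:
B(W) = W + 2*W**2 (B(W) = (W**2 + W**2) + W = 2*W**2 + W = W + 2*W**2)
O = -3099 (O = -36*84 - 75 = -3024 - 75 = -3099)
(4565 + B(-10))*(-27589 + O) = (4565 - 10*(1 + 2*(-10)))*(-27589 - 3099) = (4565 - 10*(1 - 20))*(-30688) = (4565 - 10*(-19))*(-30688) = (4565 + 190)*(-30688) = 4755*(-30688) = -145921440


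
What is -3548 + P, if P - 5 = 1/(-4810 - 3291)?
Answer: -28701844/8101 ≈ -3543.0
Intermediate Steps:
P = 40504/8101 (P = 5 + 1/(-4810 - 3291) = 5 + 1/(-8101) = 5 - 1/8101 = 40504/8101 ≈ 4.9999)
-3548 + P = -3548 + 40504/8101 = -28701844/8101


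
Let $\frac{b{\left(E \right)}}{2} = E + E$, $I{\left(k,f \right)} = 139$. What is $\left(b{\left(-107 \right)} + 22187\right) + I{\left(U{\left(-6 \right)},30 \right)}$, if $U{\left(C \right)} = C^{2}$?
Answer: $21898$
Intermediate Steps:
$b{\left(E \right)} = 4 E$ ($b{\left(E \right)} = 2 \left(E + E\right) = 2 \cdot 2 E = 4 E$)
$\left(b{\left(-107 \right)} + 22187\right) + I{\left(U{\left(-6 \right)},30 \right)} = \left(4 \left(-107\right) + 22187\right) + 139 = \left(-428 + 22187\right) + 139 = 21759 + 139 = 21898$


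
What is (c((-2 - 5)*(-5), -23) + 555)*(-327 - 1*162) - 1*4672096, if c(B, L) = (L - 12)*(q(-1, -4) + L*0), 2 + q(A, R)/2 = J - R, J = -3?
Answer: -4977721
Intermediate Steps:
q(A, R) = -10 - 2*R (q(A, R) = -4 + 2*(-3 - R) = -4 + (-6 - 2*R) = -10 - 2*R)
c(B, L) = 24 - 2*L (c(B, L) = (L - 12)*((-10 - 2*(-4)) + L*0) = (-12 + L)*((-10 + 8) + 0) = (-12 + L)*(-2 + 0) = (-12 + L)*(-2) = 24 - 2*L)
(c((-2 - 5)*(-5), -23) + 555)*(-327 - 1*162) - 1*4672096 = ((24 - 2*(-23)) + 555)*(-327 - 1*162) - 1*4672096 = ((24 + 46) + 555)*(-327 - 162) - 4672096 = (70 + 555)*(-489) - 4672096 = 625*(-489) - 4672096 = -305625 - 4672096 = -4977721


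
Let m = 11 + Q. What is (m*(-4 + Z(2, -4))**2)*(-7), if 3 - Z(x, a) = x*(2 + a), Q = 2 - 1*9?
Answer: -252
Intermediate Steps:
Q = -7 (Q = 2 - 9 = -7)
Z(x, a) = 3 - x*(2 + a)
m = 4 (m = 11 - 7 = 4)
(m*(-4 + Z(2, -4))**2)*(-7) = (4*(-4 + (3 - 2*2 - 1*(-4)*2))**2)*(-7) = (4*(-4 + (3 - 4 + 8))**2)*(-7) = (4*(-4 + 7)**2)*(-7) = (4*3**2)*(-7) = (4*9)*(-7) = 36*(-7) = -252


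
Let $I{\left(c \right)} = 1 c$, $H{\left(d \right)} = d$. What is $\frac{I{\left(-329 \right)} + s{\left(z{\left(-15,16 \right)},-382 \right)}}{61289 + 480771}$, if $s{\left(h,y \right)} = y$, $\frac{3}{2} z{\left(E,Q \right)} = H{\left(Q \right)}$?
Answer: $- \frac{711}{542060} \approx -0.0013117$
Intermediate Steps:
$z{\left(E,Q \right)} = \frac{2 Q}{3}$
$I{\left(c \right)} = c$
$\frac{I{\left(-329 \right)} + s{\left(z{\left(-15,16 \right)},-382 \right)}}{61289 + 480771} = \frac{-329 - 382}{61289 + 480771} = - \frac{711}{542060}$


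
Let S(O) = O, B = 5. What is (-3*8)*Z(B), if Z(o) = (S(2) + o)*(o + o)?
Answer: -1680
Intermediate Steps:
Z(o) = 2*o*(2 + o) (Z(o) = (2 + o)*(o + o) = (2 + o)*(2*o) = 2*o*(2 + o))
(-3*8)*Z(B) = (-3*8)*(2*5*(2 + 5)) = -48*5*7 = -24*70 = -1680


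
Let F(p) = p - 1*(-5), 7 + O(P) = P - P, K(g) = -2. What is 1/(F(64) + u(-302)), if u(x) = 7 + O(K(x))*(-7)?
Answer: 1/125 ≈ 0.0080000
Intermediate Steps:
O(P) = -7 (O(P) = -7 + (P - P) = -7 + 0 = -7)
F(p) = 5 + p (F(p) = p + 5 = 5 + p)
u(x) = 56 (u(x) = 7 - 7*(-7) = 7 + 49 = 56)
1/(F(64) + u(-302)) = 1/((5 + 64) + 56) = 1/(69 + 56) = 1/125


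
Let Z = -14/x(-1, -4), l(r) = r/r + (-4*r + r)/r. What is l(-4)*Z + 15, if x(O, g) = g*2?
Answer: 23/2 ≈ 11.500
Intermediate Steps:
x(O, g) = 2*g
l(r) = -2 (l(r) = 1 + (-3*r)/r = 1 - 3 = -2)
Z = 7/4 (Z = -14/(2*(-4)) = -14/(-8) = -14*(-1/8) = 7/4 ≈ 1.7500)
l(-4)*Z + 15 = -2*7/4 + 15 = -7/2 + 15 = 23/2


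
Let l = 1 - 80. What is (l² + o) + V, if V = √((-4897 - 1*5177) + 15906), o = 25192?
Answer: 31433 + 54*√2 ≈ 31509.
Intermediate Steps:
l = -79
V = 54*√2 (V = √((-4897 - 5177) + 15906) = √(-10074 + 15906) = √5832 = 54*√2 ≈ 76.368)
(l² + o) + V = ((-79)² + 25192) + 54*√2 = (6241 + 25192) + 54*√2 = 31433 + 54*√2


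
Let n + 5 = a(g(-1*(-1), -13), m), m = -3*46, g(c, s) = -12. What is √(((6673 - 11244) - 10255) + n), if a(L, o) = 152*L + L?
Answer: I*√16667 ≈ 129.1*I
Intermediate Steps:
m = -138
a(L, o) = 153*L
n = -1841 (n = -5 + 153*(-12) = -5 - 1836 = -1841)
√(((6673 - 11244) - 10255) + n) = √(((6673 - 11244) - 10255) - 1841) = √((-4571 - 10255) - 1841) = √(-14826 - 1841) = √(-16667) = I*√16667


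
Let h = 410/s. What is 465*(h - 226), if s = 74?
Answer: -3793005/37 ≈ -1.0251e+5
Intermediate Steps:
h = 205/37 (h = 410/74 = 410*(1/74) = 205/37 ≈ 5.5405)
465*(h - 226) = 465*(205/37 - 226) = 465*(-8157/37) = -3793005/37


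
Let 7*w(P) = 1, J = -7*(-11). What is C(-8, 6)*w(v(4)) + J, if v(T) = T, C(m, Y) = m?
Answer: 531/7 ≈ 75.857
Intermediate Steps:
J = 77
w(P) = ⅐ (w(P) = (⅐)*1 = ⅐)
C(-8, 6)*w(v(4)) + J = -8*⅐ + 77 = -8/7 + 77 = 531/7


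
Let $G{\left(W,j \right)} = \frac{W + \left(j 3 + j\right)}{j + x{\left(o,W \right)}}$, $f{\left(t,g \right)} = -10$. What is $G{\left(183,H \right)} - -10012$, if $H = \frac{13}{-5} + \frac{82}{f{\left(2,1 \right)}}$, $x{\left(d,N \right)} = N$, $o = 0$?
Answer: $\frac{2873677}{287} \approx 10013.0$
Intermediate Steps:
$H = - \frac{54}{5}$ ($H = \frac{13}{-5} + \frac{82}{-10} = 13 \left(- \frac{1}{5}\right) + 82 \left(- \frac{1}{10}\right) = - \frac{13}{5} - \frac{41}{5} = - \frac{54}{5} \approx -10.8$)
$G{\left(W,j \right)} = \frac{W + 4 j}{W + j}$ ($G{\left(W,j \right)} = \frac{W + \left(j 3 + j\right)}{j + W} = \frac{W + \left(3 j + j\right)}{W + j} = \frac{W + 4 j}{W + j}$)
$G{\left(183,H \right)} - -10012 = \frac{183 + 4 \left(- \frac{54}{5}\right)}{183 - \frac{54}{5}} - -10012 = \frac{183 - \frac{216}{5}}{\frac{861}{5}} + 10012 = \frac{5}{861} \cdot \frac{699}{5} + 10012 = \frac{233}{287} + 10012 = \frac{2873677}{287}$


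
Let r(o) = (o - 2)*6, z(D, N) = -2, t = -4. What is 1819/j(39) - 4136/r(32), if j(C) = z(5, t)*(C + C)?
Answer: -81053/2340 ≈ -34.638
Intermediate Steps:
j(C) = -4*C (j(C) = -2*(C + C) = -4*C)
r(o) = -12 + 6*o (r(o) = (-2 + o)*6 = -12 + 6*o)
1819/j(39) - 4136/r(32) = 1819/((-4*39)) - 4136/(-12 + 6*32) = 1819/(-156) - 4136/(-12 + 192) = 1819*(-1/156) - 4136/180 = -1819/156 - 4136*1/180 = -1819/156 - 1034/45 = -81053/2340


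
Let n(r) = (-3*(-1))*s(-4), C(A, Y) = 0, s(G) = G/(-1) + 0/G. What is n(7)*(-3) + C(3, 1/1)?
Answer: -36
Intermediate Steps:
s(G) = -G (s(G) = G*(-1) + 0 = -G + 0 = -G)
n(r) = 12 (n(r) = (-3*(-1))*(-1*(-4)) = 3*4 = 12)
n(7)*(-3) + C(3, 1/1) = 12*(-3) + 0 = -36 + 0 = -36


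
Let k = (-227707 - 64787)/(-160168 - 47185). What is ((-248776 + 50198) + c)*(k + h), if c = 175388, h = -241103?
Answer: 1159340867089350/207353 ≈ 5.5911e+9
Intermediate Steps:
k = 292494/207353 (k = -292494/(-207353) = -292494*(-1/207353) = 292494/207353 ≈ 1.4106)
((-248776 + 50198) + c)*(k + h) = ((-248776 + 50198) + 175388)*(292494/207353 - 241103) = (-198578 + 175388)*(-49993137865/207353) = -23190*(-49993137865/207353) = 1159340867089350/207353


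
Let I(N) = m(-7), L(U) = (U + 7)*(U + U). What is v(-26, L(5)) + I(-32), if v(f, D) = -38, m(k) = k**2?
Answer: 11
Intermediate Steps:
L(U) = 2*U*(7 + U) (L(U) = (7 + U)*(2*U) = 2*U*(7 + U))
I(N) = 49 (I(N) = (-7)**2 = 49)
v(-26, L(5)) + I(-32) = -38 + 49 = 11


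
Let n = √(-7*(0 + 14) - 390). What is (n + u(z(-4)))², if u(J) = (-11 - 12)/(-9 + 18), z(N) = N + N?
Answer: (23 - 18*I*√122)²/81 ≈ -481.47 - 112.91*I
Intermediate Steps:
z(N) = 2*N
u(J) = -23/9
n = 2*I*√122 (n = √(-7*14 - 390) = √(-98 - 390) = √(-488) = 2*I*√122 ≈ 22.091*I)
(n + u(z(-4)))² = (2*I*√122 - 23/9)² = (-23/9 + 2*I*√122)²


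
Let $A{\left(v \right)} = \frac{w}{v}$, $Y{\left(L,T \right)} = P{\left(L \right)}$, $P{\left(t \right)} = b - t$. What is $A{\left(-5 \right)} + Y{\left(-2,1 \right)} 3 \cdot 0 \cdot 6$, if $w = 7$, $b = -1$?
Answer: $- \frac{7}{5} \approx -1.4$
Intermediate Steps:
$P{\left(t \right)} = -1 - t$
$Y{\left(L,T \right)} = -1 - L$
$A{\left(v \right)} = \frac{7}{v}$
$A{\left(-5 \right)} + Y{\left(-2,1 \right)} 3 \cdot 0 \cdot 6 = \frac{7}{-5} + \left(-1 - -2\right) 3 \cdot 0 \cdot 6 = 7 \left(- \frac{1}{5}\right) + \left(-1 + 2\right) 3 \cdot 0 \cdot 6 = - \frac{7}{5} + 1 \cdot 3 \cdot 0 \cdot 6 = - \frac{7}{5} + 3 \cdot 0 \cdot 6 = - \frac{7}{5} + 0 \cdot 6 = - \frac{7}{5} + 0 = - \frac{7}{5}$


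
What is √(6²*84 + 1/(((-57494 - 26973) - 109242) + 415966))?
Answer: √149380078546433/222257 ≈ 54.991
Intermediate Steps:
√(6²*84 + 1/(((-57494 - 26973) - 109242) + 415966)) = √(36*84 + 1/((-84467 - 109242) + 415966)) = √(3024 + 1/(-193709 + 415966)) = √(3024 + 1/222257) = √(672105169/222257) = √149380078546433/222257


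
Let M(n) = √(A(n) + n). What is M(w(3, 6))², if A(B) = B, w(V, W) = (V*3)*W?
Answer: 108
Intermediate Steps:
w(V, W) = 3*V*W (w(V, W) = (3*V)*W = 3*V*W)
M(n) = √2*√n (M(n) = √(n + n) = √(2*n) = √2*√n)
M(w(3, 6))² = (√2*√(3*3*6))² = (√2*√54)² = (√2*(3*√6))² = (6*√3)² = 108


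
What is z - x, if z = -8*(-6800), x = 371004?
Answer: -316604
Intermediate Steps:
z = 54400
z - x = 54400 - 1*371004 = 54400 - 371004 = -316604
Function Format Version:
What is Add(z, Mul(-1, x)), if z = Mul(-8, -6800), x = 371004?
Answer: -316604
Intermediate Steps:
z = 54400
Add(z, Mul(-1, x)) = Add(54400, Mul(-1, 371004)) = Add(54400, -371004) = -316604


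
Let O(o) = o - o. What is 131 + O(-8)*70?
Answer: 131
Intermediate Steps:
O(o) = 0
131 + O(-8)*70 = 131 + 0*70 = 131 + 0 = 131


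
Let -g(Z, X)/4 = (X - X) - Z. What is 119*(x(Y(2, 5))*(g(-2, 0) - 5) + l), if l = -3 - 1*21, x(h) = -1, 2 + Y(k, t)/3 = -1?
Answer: -1309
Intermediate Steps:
g(Z, X) = 4*Z (g(Z, X) = -4*((X - X) - Z) = -4*(0 - Z) = -(-4)*Z = 4*Z)
Y(k, t) = -9 (Y(k, t) = -6 + 3*(-1) = -6 - 3 = -9)
l = -24 (l = -3 - 21 = -24)
119*(x(Y(2, 5))*(g(-2, 0) - 5) + l) = 119*(-(4*(-2) - 5) - 24) = 119*(-(-8 - 5) - 24) = 119*(-1*(-13) - 24) = 119*(13 - 24) = 119*(-11) = -1309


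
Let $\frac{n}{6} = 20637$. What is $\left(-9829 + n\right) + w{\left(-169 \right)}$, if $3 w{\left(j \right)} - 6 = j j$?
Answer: $\frac{370546}{3} \approx 1.2352 \cdot 10^{5}$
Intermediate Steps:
$n = 123822$ ($n = 6 \cdot 20637 = 123822$)
$w{\left(j \right)} = 2 + \frac{j^{2}}{3}$ ($w{\left(j \right)} = 2 + \frac{j j}{3} = 2 + \frac{j^{2}}{3}$)
$\left(-9829 + n\right) + w{\left(-169 \right)} = \left(-9829 + 123822\right) + \left(2 + \frac{\left(-169\right)^{2}}{3}\right) = 113993 + \left(2 + \frac{1}{3} \cdot 28561\right) = 113993 + \left(2 + \frac{28561}{3}\right) = 113993 + \frac{28567}{3} = \frac{370546}{3}$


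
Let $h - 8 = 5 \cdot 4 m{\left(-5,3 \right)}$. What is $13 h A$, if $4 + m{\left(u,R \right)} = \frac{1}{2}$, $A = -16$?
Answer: $12896$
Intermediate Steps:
$m{\left(u,R \right)} = - \frac{7}{2}$ ($m{\left(u,R \right)} = -4 + \frac{1}{2} = - \frac{7}{2}$)
$h = -62$ ($h = 8 + 5 \cdot 4 \left(- \frac{7}{2}\right) = 8 + 20 \left(- \frac{7}{2}\right) = 8 - 70 = -62$)
$13 h A = 13 \left(-62\right) \left(-16\right) = \left(-806\right) \left(-16\right) = 12896$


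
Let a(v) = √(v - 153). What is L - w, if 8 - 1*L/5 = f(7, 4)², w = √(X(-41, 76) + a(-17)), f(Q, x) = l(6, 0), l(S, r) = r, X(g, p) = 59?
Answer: 40 - √(59 + I*√170) ≈ 32.273 - 0.84365*I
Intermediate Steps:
f(Q, x) = 0
a(v) = √(-153 + v)
w = √(59 + I*√170) (w = √(59 + √(-153 - 17)) = √(59 + √(-170)) = √(59 + I*√170) ≈ 7.7273 + 0.84365*I)
L = 40 (L = 40 - 5*0² = 40 - 5*0 = 40 + 0 = 40)
L - w = 40 - √(59 + I*√170)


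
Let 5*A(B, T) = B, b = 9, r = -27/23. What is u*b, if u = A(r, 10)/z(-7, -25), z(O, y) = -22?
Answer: 243/2530 ≈ 0.096047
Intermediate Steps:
r = -27/23 (r = -27*1/23 = -27/23 ≈ -1.1739)
A(B, T) = B/5
u = 27/2530 (u = ((⅕)*(-27/23))/(-22) = -27/115*(-1/22) = 27/2530 ≈ 0.010672)
u*b = (27/2530)*9 = 243/2530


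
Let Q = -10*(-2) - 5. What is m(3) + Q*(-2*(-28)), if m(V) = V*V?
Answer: 849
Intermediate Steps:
Q = 15 (Q = 20 - 5 = 15)
m(V) = V²
m(3) + Q*(-2*(-28)) = 3² + 15*(-2*(-28)) = 9 + 15*56 = 9 + 840 = 849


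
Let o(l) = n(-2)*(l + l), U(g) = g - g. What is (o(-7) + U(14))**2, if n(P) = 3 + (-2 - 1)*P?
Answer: 15876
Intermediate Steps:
U(g) = 0
n(P) = 3 - 3*P
o(l) = 18*l (o(l) = (3 - 3*(-2))*(l + l) = (3 + 6)*(2*l) = 9*(2*l) = 18*l)
(o(-7) + U(14))**2 = (18*(-7) + 0)**2 = (-126 + 0)**2 = (-126)**2 = 15876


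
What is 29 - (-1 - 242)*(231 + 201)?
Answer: 105005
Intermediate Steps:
29 - (-1 - 242)*(231 + 201) = 29 - (-243)*432 = 29 - 1*(-104976) = 29 + 104976 = 105005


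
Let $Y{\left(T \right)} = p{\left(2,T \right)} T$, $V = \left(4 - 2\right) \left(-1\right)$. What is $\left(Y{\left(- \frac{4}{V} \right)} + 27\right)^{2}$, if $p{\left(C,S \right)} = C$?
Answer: $961$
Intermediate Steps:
$V = -2$ ($V = 2 \left(-1\right) = -2$)
$Y{\left(T \right)} = 2 T$
$\left(Y{\left(- \frac{4}{V} \right)} + 27\right)^{2} = \left(2 \left(- \frac{4}{-2}\right) + 27\right)^{2} = \left(2 \left(\left(-4\right) \left(- \frac{1}{2}\right)\right) + 27\right)^{2} = \left(2 \cdot 2 + 27\right)^{2} = \left(4 + 27\right)^{2} = 31^{2} = 961$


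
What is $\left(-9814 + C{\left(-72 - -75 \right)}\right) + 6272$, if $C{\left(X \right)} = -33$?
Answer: $-3575$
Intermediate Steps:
$\left(-9814 + C{\left(-72 - -75 \right)}\right) + 6272 = \left(-9814 - 33\right) + 6272 = -9847 + 6272 = -3575$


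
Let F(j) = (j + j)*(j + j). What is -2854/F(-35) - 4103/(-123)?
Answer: 9876829/301350 ≈ 32.775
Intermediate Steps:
F(j) = 4*j**2 (F(j) = (2*j)*(2*j) = 4*j**2)
-2854/F(-35) - 4103/(-123) = -2854/(4*(-35)**2) - 4103/(-123) = -2854/(4*1225) - 4103*(-1/123) = -2854/4900 + 4103/123 = -2854*1/4900 + 4103/123 = -1427/2450 + 4103/123 = 9876829/301350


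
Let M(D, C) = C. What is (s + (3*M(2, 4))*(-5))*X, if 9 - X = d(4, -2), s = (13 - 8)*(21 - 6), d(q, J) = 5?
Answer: 60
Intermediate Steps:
s = 75 (s = 5*15 = 75)
X = 4 (X = 9 - 1*5 = 9 - 5 = 4)
(s + (3*M(2, 4))*(-5))*X = (75 + (3*4)*(-5))*4 = (75 + 12*(-5))*4 = (75 - 60)*4 = 15*4 = 60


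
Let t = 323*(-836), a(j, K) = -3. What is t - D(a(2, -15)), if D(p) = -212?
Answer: -269816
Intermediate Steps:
t = -270028
t - D(a(2, -15)) = -270028 - 1*(-212) = -270028 + 212 = -269816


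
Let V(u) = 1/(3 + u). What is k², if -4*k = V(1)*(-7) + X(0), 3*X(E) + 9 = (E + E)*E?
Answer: 361/256 ≈ 1.4102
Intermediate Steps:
X(E) = -3 + 2*E²/3 (X(E) = -3 + ((E + E)*E)/3 = -3 + ((2*E)*E)/3 = -3 + (2*E²)/3 = -3 + 2*E²/3)
k = 19/16 (k = -(-7/(3 + 1) + (-3 + (⅔)*0²))/4 = -(-7/4 + (-3 + (⅔)*0))/4 = -((¼)*(-7) + (-3 + 0))/4 = -(-7/4 - 3)/4 = -¼*(-19/4) = 19/16 ≈ 1.1875)
k² = (19/16)² = 361/256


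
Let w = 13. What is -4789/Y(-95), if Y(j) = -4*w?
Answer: 4789/52 ≈ 92.096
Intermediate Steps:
Y(j) = -52 (Y(j) = -4*13 = -52)
-4789/Y(-95) = -4789/(-52) = -4789*(-1/52) = 4789/52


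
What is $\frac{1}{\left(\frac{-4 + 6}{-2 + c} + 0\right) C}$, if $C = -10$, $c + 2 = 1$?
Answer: $\frac{3}{20} \approx 0.15$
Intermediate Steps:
$c = -1$ ($c = -2 + 1 = -1$)
$\frac{1}{\left(\frac{-4 + 6}{-2 + c} + 0\right) C} = \frac{1}{\left(\frac{-4 + 6}{-2 - 1} + 0\right) \left(-10\right)} = \frac{1}{\left(\frac{2}{-3} + 0\right) \left(-10\right)} = \frac{1}{\left(2 \left(- \frac{1}{3}\right) + 0\right) \left(-10\right)} = \frac{1}{\left(- \frac{2}{3} + 0\right) \left(-10\right)} = \frac{1}{\left(- \frac{2}{3}\right) \left(-10\right)} = \frac{1}{\frac{20}{3}} = \frac{3}{20}$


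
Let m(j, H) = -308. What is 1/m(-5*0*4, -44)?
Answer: -1/308 ≈ -0.0032468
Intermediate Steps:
1/m(-5*0*4, -44) = 1/(-308) = -1/308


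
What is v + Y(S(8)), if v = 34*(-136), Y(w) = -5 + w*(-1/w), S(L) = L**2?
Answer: -4630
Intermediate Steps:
Y(w) = -6 (Y(w) = -5 - 1 = -6)
v = -4624
v + Y(S(8)) = -4624 - 6 = -4630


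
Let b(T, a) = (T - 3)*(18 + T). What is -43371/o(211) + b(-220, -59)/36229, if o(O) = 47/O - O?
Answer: 333545135153/1611248546 ≈ 207.01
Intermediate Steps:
b(T, a) = (-3 + T)*(18 + T)
o(O) = -O + 47/O
-43371/o(211) + b(-220, -59)/36229 = -43371/(-1*211 + 47/211) + (-54 + (-220)² + 15*(-220))/36229 = -43371/(-211 + 47*(1/211)) + (-54 + 48400 - 3300)*(1/36229) = -43371/(-211 + 47/211) + 45046*(1/36229) = -43371/(-44474/211) + 45046/36229 = -43371*(-211/44474) + 45046/36229 = 9151281/44474 + 45046/36229 = 333545135153/1611248546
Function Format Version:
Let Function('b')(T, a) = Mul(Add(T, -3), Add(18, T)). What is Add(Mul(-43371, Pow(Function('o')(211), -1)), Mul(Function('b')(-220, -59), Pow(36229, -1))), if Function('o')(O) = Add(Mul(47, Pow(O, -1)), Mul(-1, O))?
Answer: Rational(333545135153, 1611248546) ≈ 207.01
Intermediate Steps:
Function('b')(T, a) = Mul(Add(-3, T), Add(18, T))
Function('o')(O) = Add(Mul(-1, O), Mul(47, Pow(O, -1)))
Add(Mul(-43371, Pow(Function('o')(211), -1)), Mul(Function('b')(-220, -59), Pow(36229, -1))) = Add(Mul(-43371, Pow(Add(Mul(-1, 211), Mul(47, Pow(211, -1))), -1)), Mul(Add(-54, Pow(-220, 2), Mul(15, -220)), Pow(36229, -1))) = Add(Mul(-43371, Pow(Add(-211, Mul(47, Rational(1, 211))), -1)), Mul(Add(-54, 48400, -3300), Rational(1, 36229))) = Add(Mul(-43371, Pow(Add(-211, Rational(47, 211)), -1)), Mul(45046, Rational(1, 36229))) = Add(Mul(-43371, Pow(Rational(-44474, 211), -1)), Rational(45046, 36229)) = Add(Mul(-43371, Rational(-211, 44474)), Rational(45046, 36229)) = Add(Rational(9151281, 44474), Rational(45046, 36229)) = Rational(333545135153, 1611248546)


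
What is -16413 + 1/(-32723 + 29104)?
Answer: -59398648/3619 ≈ -16413.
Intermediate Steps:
-16413 + 1/(-32723 + 29104) = -16413 + 1/(-3619) = -16413 - 1/3619 = -59398648/3619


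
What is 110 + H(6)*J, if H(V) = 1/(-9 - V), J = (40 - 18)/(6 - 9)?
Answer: 4972/45 ≈ 110.49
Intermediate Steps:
J = -22/3 (J = 22/(-3) = 22*(-1/3) = -22/3 ≈ -7.3333)
110 + H(6)*J = 110 - 1/(9 + 6)*(-22/3) = 110 - 1/15*(-22/3) = 110 + 22/45 = 4972/45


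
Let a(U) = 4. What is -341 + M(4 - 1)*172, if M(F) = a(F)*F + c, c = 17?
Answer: 4647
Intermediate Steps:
M(F) = 17 + 4*F (M(F) = 4*F + 17 = 17 + 4*F)
-341 + M(4 - 1)*172 = -341 + (17 + 4*(4 - 1))*172 = -341 + (17 + 4*3)*172 = -341 + (17 + 12)*172 = -341 + 29*172 = -341 + 4988 = 4647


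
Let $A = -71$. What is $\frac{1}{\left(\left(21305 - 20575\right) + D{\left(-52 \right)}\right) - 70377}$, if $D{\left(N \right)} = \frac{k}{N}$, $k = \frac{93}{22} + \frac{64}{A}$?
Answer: $- \frac{81224}{5657013123} \approx -1.4358 \cdot 10^{-5}$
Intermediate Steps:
$k = \frac{5195}{1562}$ ($k = \frac{93}{22} + \frac{64}{-71} = 93 \cdot \frac{1}{22} + 64 \left(- \frac{1}{71}\right) = \frac{93}{22} - \frac{64}{71} = \frac{5195}{1562} \approx 3.3259$)
$D{\left(N \right)} = \frac{5195}{1562 N}$
$\frac{1}{\left(\left(21305 - 20575\right) + D{\left(-52 \right)}\right) - 70377} = \frac{1}{\left(\left(21305 - 20575\right) + \frac{5195}{1562 \left(-52\right)}\right) - 70377} = \frac{1}{\left(730 + \frac{5195}{1562} \left(- \frac{1}{52}\right)\right) - 70377} = \frac{1}{\left(730 - \frac{5195}{81224}\right) - 70377} = \frac{1}{\frac{59288325}{81224} - 70377} = \frac{1}{- \frac{5657013123}{81224}} = - \frac{81224}{5657013123}$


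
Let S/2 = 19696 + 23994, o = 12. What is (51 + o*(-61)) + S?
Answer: 86699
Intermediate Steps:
S = 87380 (S = 2*(19696 + 23994) = 2*43690 = 87380)
(51 + o*(-61)) + S = (51 + 12*(-61)) + 87380 = (51 - 732) + 87380 = -681 + 87380 = 86699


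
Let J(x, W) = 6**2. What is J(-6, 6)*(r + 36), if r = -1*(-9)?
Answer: 1620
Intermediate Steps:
J(x, W) = 36
r = 9
J(-6, 6)*(r + 36) = 36*(9 + 36) = 36*45 = 1620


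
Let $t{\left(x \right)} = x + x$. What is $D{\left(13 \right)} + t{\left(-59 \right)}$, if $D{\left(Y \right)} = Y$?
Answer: $-105$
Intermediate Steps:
$t{\left(x \right)} = 2 x$
$D{\left(13 \right)} + t{\left(-59 \right)} = 13 + 2 \left(-59\right) = 13 - 118 = -105$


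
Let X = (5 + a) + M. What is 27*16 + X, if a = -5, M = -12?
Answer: 420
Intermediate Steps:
X = -12 (X = (5 - 5) - 12 = 0 - 12 = -12)
27*16 + X = 27*16 - 12 = 432 - 12 = 420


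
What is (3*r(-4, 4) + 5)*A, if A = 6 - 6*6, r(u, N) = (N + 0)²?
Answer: -1590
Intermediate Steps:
r(u, N) = N²
A = -30 (A = 6 - 36 = -30)
(3*r(-4, 4) + 5)*A = (3*4² + 5)*(-30) = (3*16 + 5)*(-30) = (48 + 5)*(-30) = 53*(-30) = -1590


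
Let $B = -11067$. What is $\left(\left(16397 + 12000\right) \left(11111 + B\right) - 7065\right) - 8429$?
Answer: $1233974$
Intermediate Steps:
$\left(\left(16397 + 12000\right) \left(11111 + B\right) - 7065\right) - 8429 = \left(\left(16397 + 12000\right) \left(11111 - 11067\right) - 7065\right) - 8429 = \left(28397 \cdot 44 - 7065\right) - 8429 = \left(1249468 - 7065\right) - 8429 = 1242403 - 8429 = 1233974$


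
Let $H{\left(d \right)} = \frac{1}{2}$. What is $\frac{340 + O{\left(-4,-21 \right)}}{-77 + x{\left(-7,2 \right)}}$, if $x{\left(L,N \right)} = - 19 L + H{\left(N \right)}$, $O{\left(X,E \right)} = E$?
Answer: $\frac{638}{113} \approx 5.646$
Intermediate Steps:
$H{\left(d \right)} = \frac{1}{2}$
$x{\left(L,N \right)} = \frac{1}{2} - 19 L$ ($x{\left(L,N \right)} = - 19 L + \frac{1}{2} = \frac{1}{2} - 19 L$)
$\frac{340 + O{\left(-4,-21 \right)}}{-77 + x{\left(-7,2 \right)}} = \frac{340 - 21}{-77 + \left(\frac{1}{2} - -133\right)} = \frac{319}{-77 + \left(\frac{1}{2} + 133\right)} = \frac{319}{-77 + \frac{267}{2}} = \frac{319}{\frac{113}{2}} = 319 \cdot \frac{2}{113} = \frac{638}{113}$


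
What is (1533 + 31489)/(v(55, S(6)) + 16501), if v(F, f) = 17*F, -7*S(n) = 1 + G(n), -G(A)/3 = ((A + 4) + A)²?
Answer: 16511/8718 ≈ 1.8939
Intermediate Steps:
G(A) = -3*(4 + 2*A)² (G(A) = -3*((A + 4) + A)² = -3*((4 + A) + A)² = -3*(4 + 2*A)²)
S(n) = -⅐ + 12*(2 + n)²/7 (S(n) = -(1 - 12*(2 + n)²)/7 = -⅐ + 12*(2 + n)²/7)
(1533 + 31489)/(v(55, S(6)) + 16501) = (1533 + 31489)/(17*55 + 16501) = 33022/(935 + 16501) = 33022/17436 = 33022*(1/17436) = 16511/8718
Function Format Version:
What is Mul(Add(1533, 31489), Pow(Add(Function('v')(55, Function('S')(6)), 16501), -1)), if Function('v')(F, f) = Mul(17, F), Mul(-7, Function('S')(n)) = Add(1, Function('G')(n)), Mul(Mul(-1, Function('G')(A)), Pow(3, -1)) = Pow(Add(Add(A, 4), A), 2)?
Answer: Rational(16511, 8718) ≈ 1.8939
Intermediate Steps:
Function('G')(A) = Mul(-3, Pow(Add(4, Mul(2, A)), 2)) (Function('G')(A) = Mul(-3, Pow(Add(Add(A, 4), A), 2)) = Mul(-3, Pow(Add(Add(4, A), A), 2)) = Mul(-3, Pow(Add(4, Mul(2, A)), 2)))
Function('S')(n) = Add(Rational(-1, 7), Mul(Rational(12, 7), Pow(Add(2, n), 2))) (Function('S')(n) = Mul(Rational(-1, 7), Add(1, Mul(-12, Pow(Add(2, n), 2)))) = Add(Rational(-1, 7), Mul(Rational(12, 7), Pow(Add(2, n), 2))))
Mul(Add(1533, 31489), Pow(Add(Function('v')(55, Function('S')(6)), 16501), -1)) = Mul(Add(1533, 31489), Pow(Add(Mul(17, 55), 16501), -1)) = Mul(33022, Pow(Add(935, 16501), -1)) = Mul(33022, Pow(17436, -1)) = Mul(33022, Rational(1, 17436)) = Rational(16511, 8718)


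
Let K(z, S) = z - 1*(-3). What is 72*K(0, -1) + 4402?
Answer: 4618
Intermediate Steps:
K(z, S) = 3 + z (K(z, S) = z + 3 = 3 + z)
72*K(0, -1) + 4402 = 72*(3 + 0) + 4402 = 72*3 + 4402 = 216 + 4402 = 4618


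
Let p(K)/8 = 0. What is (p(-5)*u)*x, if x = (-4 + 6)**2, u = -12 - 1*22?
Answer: 0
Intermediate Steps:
u = -34 (u = -12 - 22 = -34)
p(K) = 0 (p(K) = 8*0 = 0)
x = 4 (x = 2**2 = 4)
(p(-5)*u)*x = (0*(-34))*4 = 0*4 = 0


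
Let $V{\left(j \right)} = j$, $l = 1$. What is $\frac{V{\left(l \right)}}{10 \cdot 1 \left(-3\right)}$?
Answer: $- \frac{1}{30} \approx -0.033333$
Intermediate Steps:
$\frac{V{\left(l \right)}}{10 \cdot 1 \left(-3\right)} = 1 \frac{1}{10 \cdot 1 \left(-3\right)} = 1 \frac{1}{10 \left(-3\right)} = 1 \frac{1}{-30} = 1 \left(- \frac{1}{30}\right) = - \frac{1}{30}$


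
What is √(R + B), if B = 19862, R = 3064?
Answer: √22926 ≈ 151.41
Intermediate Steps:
√(R + B) = √(3064 + 19862) = √22926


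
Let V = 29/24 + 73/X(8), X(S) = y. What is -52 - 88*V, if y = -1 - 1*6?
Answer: 15947/21 ≈ 759.38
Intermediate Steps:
y = -7 (y = -1 - 6 = -7)
X(S) = -7
V = -1549/168 (V = 29/24 + 73/(-7) = 29*(1/24) + 73*(-⅐) = 29/24 - 73/7 = -1549/168 ≈ -9.2202)
-52 - 88*V = -52 - 88*(-1549/168) = -52 + 17039/21 = 15947/21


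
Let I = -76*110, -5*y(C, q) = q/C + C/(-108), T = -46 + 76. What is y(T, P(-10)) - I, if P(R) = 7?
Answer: 1881002/225 ≈ 8360.0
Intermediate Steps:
T = 30
y(C, q) = C/540 - q/(5*C) (y(C, q) = -(q/C + C/(-108))/5 = -(q/C + C*(-1/108))/5 = -(q/C - C/108)/5 = -(-C/108 + q/C)/5 = C/540 - q/(5*C))
I = -8360
y(T, P(-10)) - I = ((1/540)*30 - ⅕*7/30) - 1*(-8360) = (1/18 - ⅕*7*1/30) + 8360 = (1/18 - 7/150) + 8360 = 2/225 + 8360 = 1881002/225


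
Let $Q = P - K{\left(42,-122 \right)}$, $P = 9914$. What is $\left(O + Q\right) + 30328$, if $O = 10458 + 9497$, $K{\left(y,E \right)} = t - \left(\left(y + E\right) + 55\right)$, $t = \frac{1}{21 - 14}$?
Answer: $\frac{421203}{7} \approx 60172.0$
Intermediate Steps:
$t = \frac{1}{7} \approx 0.14286$
$K{\left(y,E \right)} = - \frac{384}{7} - E - y$ ($K{\left(y,E \right)} = \frac{1}{7} - \left(\left(y + E\right) + 55\right) = \frac{1}{7} - \left(\left(E + y\right) + 55\right) = \frac{1}{7} - \left(55 + E + y\right) = - \frac{384}{7} - E - y$)
$O = 19955$
$Q = \frac{69222}{7}$ ($Q = 9914 - \left(- \frac{384}{7} - -122 - 42\right) = 9914 - \left(- \frac{384}{7} + 122 - 42\right) = 9914 - \frac{176}{7} = \frac{69222}{7} \approx 9888.9$)
$\left(O + Q\right) + 30328 = \left(19955 + \frac{69222}{7}\right) + 30328 = \frac{208907}{7} + 30328 = \frac{421203}{7}$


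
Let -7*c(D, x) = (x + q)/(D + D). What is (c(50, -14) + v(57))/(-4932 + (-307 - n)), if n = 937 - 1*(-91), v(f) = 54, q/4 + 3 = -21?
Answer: -3791/438690 ≈ -0.0086416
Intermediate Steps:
q = -96 (q = -12 + 4*(-21) = -12 - 84 = -96)
c(D, x) = -(-96 + x)/(14*D) (c(D, x) = -(x - 96)/(7*(D + D)) = -(-96 + x)/(7*(2*D)) = -(-96 + x)*1/(2*D)/7 = -(-96 + x)/(14*D))
n = 1028 (n = 937 + 91 = 1028)
(c(50, -14) + v(57))/(-4932 + (-307 - n)) = ((1/14)*(96 - 1*(-14))/50 + 54)/(-4932 + (-307 - 1*1028)) = ((1/14)*(1/50)*(96 + 14) + 54)/(-4932 + (-307 - 1028)) = ((1/14)*(1/50)*110 + 54)/(-4932 - 1335) = (11/70 + 54)/(-6267) = (3791/70)*(-1/6267) = -3791/438690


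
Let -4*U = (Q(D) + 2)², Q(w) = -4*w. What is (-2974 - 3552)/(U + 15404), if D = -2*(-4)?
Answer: -6526/15179 ≈ -0.42994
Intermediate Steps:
D = 8
U = -225 (U = -(-4*8 + 2)²/4 = -(-32 + 2)²/4 = -¼*(-30)² = -¼*900 = -225)
(-2974 - 3552)/(U + 15404) = (-2974 - 3552)/(-225 + 15404) = -6526/15179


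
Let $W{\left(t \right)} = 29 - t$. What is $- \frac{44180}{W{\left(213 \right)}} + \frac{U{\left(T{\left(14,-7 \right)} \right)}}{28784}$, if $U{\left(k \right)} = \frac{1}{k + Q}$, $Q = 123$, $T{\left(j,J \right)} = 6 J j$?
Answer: $\frac{73916232577}{307844880} \approx 240.11$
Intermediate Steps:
$T{\left(j,J \right)} = 6 J j$
$U{\left(k \right)} = \frac{1}{123 + k}$ ($U{\left(k \right)} = \frac{1}{k + 123} = \frac{1}{123 + k}$)
$- \frac{44180}{W{\left(213 \right)}} + \frac{U{\left(T{\left(14,-7 \right)} \right)}}{28784} = - \frac{44180}{29 - 213} + \frac{1}{\left(123 + 6 \left(-7\right) 14\right) 28784} = - \frac{44180}{29 - 213} + \frac{1}{123 - 588} \cdot \frac{1}{28784} = - \frac{44180}{-184} + \frac{1}{-465} \cdot \frac{1}{28784} = \left(-44180\right) \left(- \frac{1}{184}\right) - \frac{1}{13384560} = \frac{11045}{46} - \frac{1}{13384560} = \frac{73916232577}{307844880}$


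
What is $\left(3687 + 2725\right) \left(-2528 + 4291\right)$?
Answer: $11304356$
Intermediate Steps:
$\left(3687 + 2725\right) \left(-2528 + 4291\right) = 6412 \cdot 1763 = 11304356$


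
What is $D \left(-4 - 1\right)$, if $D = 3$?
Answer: $-15$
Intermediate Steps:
$D \left(-4 - 1\right) = 3 \left(-4 - 1\right) = 3 \left(-5\right) = -15$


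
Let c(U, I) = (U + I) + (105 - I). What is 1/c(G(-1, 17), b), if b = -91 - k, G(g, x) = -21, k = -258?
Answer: 1/84 ≈ 0.011905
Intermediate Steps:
b = 167 (b = -91 - 1*(-258) = -91 + 258 = 167)
c(U, I) = 105 + U (c(U, I) = (I + U) + (105 - I) = 105 + U)
1/c(G(-1, 17), b) = 1/(105 - 21) = 1/84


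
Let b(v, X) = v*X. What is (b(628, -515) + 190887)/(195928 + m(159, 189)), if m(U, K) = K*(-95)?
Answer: -132533/177973 ≈ -0.74468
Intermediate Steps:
m(U, K) = -95*K
b(v, X) = X*v
(b(628, -515) + 190887)/(195928 + m(159, 189)) = (-515*628 + 190887)/(195928 - 95*189) = (-323420 + 190887)/(195928 - 17955) = -132533/177973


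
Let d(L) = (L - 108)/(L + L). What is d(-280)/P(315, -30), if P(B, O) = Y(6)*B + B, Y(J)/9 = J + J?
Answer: 97/4806900 ≈ 2.0179e-5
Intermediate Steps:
Y(J) = 18*J (Y(J) = 9*(J + J) = 9*(2*J) = 18*J)
P(B, O) = 109*B (P(B, O) = (18*6)*B + B = 108*B + B = 109*B)
d(L) = (-108 + L)/(2*L) (d(L) = (-108 + L)/((2*L)) = (-108 + L)*(1/(2*L)) = (-108 + L)/(2*L))
d(-280)/P(315, -30) = ((½)*(-108 - 280)/(-280))/((109*315)) = ((½)*(-1/280)*(-388))/34335 = (97/140)*(1/34335) = 97/4806900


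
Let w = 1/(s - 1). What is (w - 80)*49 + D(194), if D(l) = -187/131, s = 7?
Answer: -3075823/786 ≈ -3913.3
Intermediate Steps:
w = ⅙ (w = 1/(7 - 1) = 1/6 = ⅙ ≈ 0.16667)
D(l) = -187/131 (D(l) = -187*1/131 = -187/131)
(w - 80)*49 + D(194) = (⅙ - 80)*49 - 187/131 = -479/6*49 - 187/131 = -23471/6 - 187/131 = -3075823/786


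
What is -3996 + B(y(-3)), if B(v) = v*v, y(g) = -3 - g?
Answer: -3996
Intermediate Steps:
B(v) = v²
-3996 + B(y(-3)) = -3996 + (-3 - 1*(-3))² = -3996 + (-3 + 3)² = -3996 + 0² = -3996 + 0 = -3996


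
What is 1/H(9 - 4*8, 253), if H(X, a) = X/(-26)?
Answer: 26/23 ≈ 1.1304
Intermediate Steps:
H(X, a) = -X/26 (H(X, a) = X*(-1/26) = -X/26)
1/H(9 - 4*8, 253) = 1/(-(9 - 4*8)/26) = 1/(-(9 - 32)/26) = 1/(-1/26*(-23)) = 1/(23/26) = 26/23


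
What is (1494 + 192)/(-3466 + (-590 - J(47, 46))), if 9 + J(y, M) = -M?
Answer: -1686/4001 ≈ -0.42139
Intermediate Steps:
J(y, M) = -9 - M
(1494 + 192)/(-3466 + (-590 - J(47, 46))) = (1494 + 192)/(-3466 + (-590 - (-9 - 1*46))) = 1686/(-3466 + (-590 - (-9 - 46))) = 1686/(-3466 + (-590 - 1*(-55))) = 1686/(-3466 + (-590 + 55)) = 1686/(-3466 - 535) = 1686/(-4001) = 1686*(-1/4001) = -1686/4001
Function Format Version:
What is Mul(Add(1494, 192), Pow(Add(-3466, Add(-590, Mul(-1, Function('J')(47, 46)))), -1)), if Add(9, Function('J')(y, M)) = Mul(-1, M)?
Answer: Rational(-1686, 4001) ≈ -0.42139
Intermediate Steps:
Function('J')(y, M) = Add(-9, Mul(-1, M))
Mul(Add(1494, 192), Pow(Add(-3466, Add(-590, Mul(-1, Function('J')(47, 46)))), -1)) = Mul(Add(1494, 192), Pow(Add(-3466, Add(-590, Mul(-1, Add(-9, Mul(-1, 46))))), -1)) = Mul(1686, Pow(Add(-3466, Add(-590, Mul(-1, Add(-9, -46)))), -1)) = Mul(1686, Pow(Add(-3466, Add(-590, Mul(-1, -55))), -1)) = Mul(1686, Pow(Add(-3466, Add(-590, 55)), -1)) = Mul(1686, Pow(Add(-3466, -535), -1)) = Mul(1686, Pow(-4001, -1)) = Mul(1686, Rational(-1, 4001)) = Rational(-1686, 4001)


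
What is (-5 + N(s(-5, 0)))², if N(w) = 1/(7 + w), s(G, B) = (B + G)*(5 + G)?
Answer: 1156/49 ≈ 23.592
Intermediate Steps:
s(G, B) = (5 + G)*(B + G)
(-5 + N(s(-5, 0)))² = (-5 + 1/(7 + ((-5)² + 5*0 + 5*(-5) + 0*(-5))))² = (-5 + 1/(7 + (25 + 0 - 25 + 0)))² = (-5 + 1/(7 + 0))² = (-5 + 1/7)² = (-5 + ⅐)² = (-34/7)² = 1156/49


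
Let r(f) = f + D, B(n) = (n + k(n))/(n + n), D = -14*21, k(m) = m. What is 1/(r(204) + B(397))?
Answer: -1/89 ≈ -0.011236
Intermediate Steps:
D = -294
B(n) = 1 (B(n) = (n + n)/(n + n) = (2*n)/((2*n)) = (2*n)*(1/(2*n)) = 1)
r(f) = -294 + f (r(f) = f - 294 = -294 + f)
1/(r(204) + B(397)) = 1/((-294 + 204) + 1) = 1/(-90 + 1) = 1/(-89) = -1/89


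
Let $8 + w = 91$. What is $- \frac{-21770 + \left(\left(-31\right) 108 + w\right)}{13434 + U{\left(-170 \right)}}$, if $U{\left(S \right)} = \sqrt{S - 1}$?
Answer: $\frac{37368910}{20052503} - \frac{8345 i \sqrt{19}}{20052503} \approx 1.8636 - 0.001814 i$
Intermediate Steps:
$w = 83$ ($w = -8 + 91 = 83$)
$U{\left(S \right)} = \sqrt{-1 + S}$
$- \frac{-21770 + \left(\left(-31\right) 108 + w\right)}{13434 + U{\left(-170 \right)}} = - \frac{-21770 + \left(\left(-31\right) 108 + 83\right)}{13434 + \sqrt{-1 - 170}} = - \frac{-21770 + \left(-3348 + 83\right)}{13434 + \sqrt{-171}} = - \frac{-21770 - 3265}{13434 + 3 i \sqrt{19}} = - \frac{-25035}{13434 + 3 i \sqrt{19}} = \frac{25035}{13434 + 3 i \sqrt{19}}$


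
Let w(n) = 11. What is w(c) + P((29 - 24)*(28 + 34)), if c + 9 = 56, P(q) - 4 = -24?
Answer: -9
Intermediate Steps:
P(q) = -20 (P(q) = 4 - 24 = -20)
c = 47 (c = -9 + 56 = 47)
w(c) + P((29 - 24)*(28 + 34)) = 11 - 20 = -9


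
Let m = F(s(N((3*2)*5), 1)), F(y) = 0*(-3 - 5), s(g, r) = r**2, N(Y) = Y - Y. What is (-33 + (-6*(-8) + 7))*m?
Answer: 0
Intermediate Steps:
N(Y) = 0
F(y) = 0 (F(y) = 0*(-8) = 0)
m = 0
(-33 + (-6*(-8) + 7))*m = (-33 + (-6*(-8) + 7))*0 = (-33 + (48 + 7))*0 = (-33 + 55)*0 = 22*0 = 0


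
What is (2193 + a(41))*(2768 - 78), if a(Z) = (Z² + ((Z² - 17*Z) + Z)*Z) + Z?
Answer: 123578600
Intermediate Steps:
a(Z) = Z + Z² + Z*(Z² - 16*Z) (a(Z) = (Z² + (Z² - 16*Z)*Z) + Z = (Z² + Z*(Z² - 16*Z)) + Z = Z + Z² + Z*(Z² - 16*Z))
(2193 + a(41))*(2768 - 78) = (2193 + 41*(1 + 41² - 15*41))*(2768 - 78) = (2193 + 41*(1 + 1681 - 615))*2690 = (2193 + 41*1067)*2690 = (2193 + 43747)*2690 = 45940*2690 = 123578600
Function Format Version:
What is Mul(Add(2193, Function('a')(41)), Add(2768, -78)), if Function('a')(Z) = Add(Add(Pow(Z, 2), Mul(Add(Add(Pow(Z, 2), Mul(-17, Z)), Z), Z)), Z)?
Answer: 123578600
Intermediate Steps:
Function('a')(Z) = Add(Z, Pow(Z, 2), Mul(Z, Add(Pow(Z, 2), Mul(-16, Z)))) (Function('a')(Z) = Add(Add(Pow(Z, 2), Mul(Add(Pow(Z, 2), Mul(-16, Z)), Z)), Z) = Add(Add(Pow(Z, 2), Mul(Z, Add(Pow(Z, 2), Mul(-16, Z)))), Z) = Add(Z, Pow(Z, 2), Mul(Z, Add(Pow(Z, 2), Mul(-16, Z)))))
Mul(Add(2193, Function('a')(41)), Add(2768, -78)) = Mul(Add(2193, Mul(41, Add(1, Pow(41, 2), Mul(-15, 41)))), Add(2768, -78)) = Mul(Add(2193, Mul(41, Add(1, 1681, -615))), 2690) = Mul(Add(2193, Mul(41, 1067)), 2690) = Mul(Add(2193, 43747), 2690) = Mul(45940, 2690) = 123578600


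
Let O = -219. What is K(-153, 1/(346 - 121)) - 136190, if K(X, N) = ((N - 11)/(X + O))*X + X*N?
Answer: -633307691/4650 ≈ -1.3620e+5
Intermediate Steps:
K(X, N) = N*X + X*(-11 + N)/(-219 + X) (K(X, N) = ((N - 11)/(X - 219))*X + X*N = ((-11 + N)/(-219 + X))*X + N*X = X*(-11 + N)/(-219 + X) + N*X = N*X + X*(-11 + N)/(-219 + X))
K(-153, 1/(346 - 121)) - 136190 = -153*(-11 - 218/(346 - 121) - 153/(346 - 121))/(-219 - 153) - 136190 = -153*(-11 - 218/225 - 153/225)/(-372) - 136190 = -153*(-1/372)*(-11 - 218*1/225 + (1/225)*(-153)) - 136190 = -153*(-1/372)*(-11 - 218/225 - 17/25) - 136190 = -153*(-1/372)*(-2846/225) - 136190 = -24191/4650 - 136190 = -633307691/4650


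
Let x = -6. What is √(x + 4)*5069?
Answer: 5069*I*√2 ≈ 7168.6*I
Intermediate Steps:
√(x + 4)*5069 = √(-6 + 4)*5069 = √(-2)*5069 = (I*√2)*5069 = 5069*I*√2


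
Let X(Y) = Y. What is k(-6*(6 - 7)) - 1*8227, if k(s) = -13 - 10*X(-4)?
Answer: -8200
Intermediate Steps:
k(s) = 27 (k(s) = -13 - 10*(-4) = -13 + 40 = 27)
k(-6*(6 - 7)) - 1*8227 = 27 - 1*8227 = 27 - 8227 = -8200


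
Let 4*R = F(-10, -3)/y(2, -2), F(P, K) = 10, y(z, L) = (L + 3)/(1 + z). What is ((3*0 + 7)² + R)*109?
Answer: 12317/2 ≈ 6158.5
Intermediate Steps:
y(z, L) = (3 + L)/(1 + z)
R = 15/2 (R = (10/(((3 - 2)/(1 + 2))))/4 = (10/((1/3)))/4 = (10/(((⅓)*1)))/4 = (10/(⅓))/4 = (10*3)/4 = (¼)*30 = 15/2 ≈ 7.5000)
((3*0 + 7)² + R)*109 = ((3*0 + 7)² + 15/2)*109 = ((0 + 7)² + 15/2)*109 = (7² + 15/2)*109 = (49 + 15/2)*109 = (113/2)*109 = 12317/2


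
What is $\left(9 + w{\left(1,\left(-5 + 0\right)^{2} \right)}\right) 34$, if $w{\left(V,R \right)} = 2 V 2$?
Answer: $442$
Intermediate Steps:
$w{\left(V,R \right)} = 4 V$
$\left(9 + w{\left(1,\left(-5 + 0\right)^{2} \right)}\right) 34 = \left(9 + 4 \cdot 1\right) 34 = \left(9 + 4\right) 34 = 13 \cdot 34 = 442$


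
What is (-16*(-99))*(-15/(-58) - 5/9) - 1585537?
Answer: -45994213/29 ≈ -1.5860e+6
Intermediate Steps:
(-16*(-99))*(-15/(-58) - 5/9) - 1585537 = 1584*(-15*(-1/58) - 5*⅑) - 1585537 = 1584*(15/58 - 5/9) - 1585537 = 1584*(-155/522) - 1585537 = -13640/29 - 1585537 = -45994213/29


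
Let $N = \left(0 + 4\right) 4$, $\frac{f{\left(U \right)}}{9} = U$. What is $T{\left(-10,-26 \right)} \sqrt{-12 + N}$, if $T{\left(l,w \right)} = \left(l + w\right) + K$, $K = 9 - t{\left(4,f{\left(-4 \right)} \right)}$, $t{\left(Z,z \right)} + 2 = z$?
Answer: $22$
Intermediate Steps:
$f{\left(U \right)} = 9 U$
$t{\left(Z,z \right)} = -2 + z$
$N = 16$ ($N = 4 \cdot 4 = 16$)
$K = 47$ ($K = 9 - \left(-2 + 9 \left(-4\right)\right) = 9 - \left(-2 - 36\right) = 9 - -38 = 9 + 38 = 47$)
$T{\left(l,w \right)} = 47 + l + w$ ($T{\left(l,w \right)} = \left(l + w\right) + 47 = 47 + l + w$)
$T{\left(-10,-26 \right)} \sqrt{-12 + N} = \left(47 - 10 - 26\right) \sqrt{-12 + 16} = 11 \sqrt{4} = 11 \cdot 2 = 22$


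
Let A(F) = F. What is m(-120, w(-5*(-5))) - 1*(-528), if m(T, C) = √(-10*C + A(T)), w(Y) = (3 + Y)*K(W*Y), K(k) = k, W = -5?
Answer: 528 + 8*√545 ≈ 714.76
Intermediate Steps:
w(Y) = -5*Y*(3 + Y) (w(Y) = (3 + Y)*(-5*Y) = -5*Y*(3 + Y))
m(T, C) = √(T - 10*C) (m(T, C) = √(-10*C + T) = √(T - 10*C))
m(-120, w(-5*(-5))) - 1*(-528) = √(-120 - (-50)*(-5*(-5))*(3 - 5*(-5))) - 1*(-528) = √(-120 - (-50)*25*(3 + 25)) + 528 = √(-120 - (-50)*25*28) + 528 = √(-120 - 10*(-3500)) + 528 = √(-120 + 35000) + 528 = √34880 + 528 = 8*√545 + 528 = 528 + 8*√545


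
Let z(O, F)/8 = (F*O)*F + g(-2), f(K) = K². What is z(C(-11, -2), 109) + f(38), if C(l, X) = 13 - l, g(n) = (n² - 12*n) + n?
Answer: 2282804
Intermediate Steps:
g(n) = n² - 11*n
z(O, F) = 208 + 8*O*F² (z(O, F) = 8*((F*O)*F - 2*(-11 - 2)) = 8*(O*F² - 2*(-13)) = 8*(O*F² + 26) = 8*(26 + O*F²) = 208 + 8*O*F²)
z(C(-11, -2), 109) + f(38) = (208 + 8*(13 - 1*(-11))*109²) + 38² = (208 + 8*(13 + 11)*11881) + 1444 = (208 + 8*24*11881) + 1444 = (208 + 2281152) + 1444 = 2281360 + 1444 = 2282804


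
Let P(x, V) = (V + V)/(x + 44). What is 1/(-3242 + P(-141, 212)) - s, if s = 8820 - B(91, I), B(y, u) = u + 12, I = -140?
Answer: -2817707401/314898 ≈ -8948.0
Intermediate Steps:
B(y, u) = 12 + u
P(x, V) = 2*V/(44 + x) (P(x, V) = (2*V)/(44 + x) = 2*V/(44 + x))
s = 8948 (s = 8820 - (12 - 140) = 8820 - 1*(-128) = 8820 + 128 = 8948)
1/(-3242 + P(-141, 212)) - s = 1/(-3242 + 2*212/(44 - 141)) - 1*8948 = 1/(-3242 + 2*212/(-97)) - 8948 = 1/(-3242 + 2*212*(-1/97)) - 8948 = 1/(-3242 - 424/97) - 8948 = 1/(-314898/97) - 8948 = -97/314898 - 8948 = -2817707401/314898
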